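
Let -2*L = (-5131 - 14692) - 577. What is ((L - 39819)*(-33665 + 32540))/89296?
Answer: 33321375/89296 ≈ 373.16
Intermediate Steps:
L = 10200 (L = -((-5131 - 14692) - 577)/2 = -(-19823 - 577)/2 = -1/2*(-20400) = 10200)
((L - 39819)*(-33665 + 32540))/89296 = ((10200 - 39819)*(-33665 + 32540))/89296 = -29619*(-1125)*(1/89296) = 33321375*(1/89296) = 33321375/89296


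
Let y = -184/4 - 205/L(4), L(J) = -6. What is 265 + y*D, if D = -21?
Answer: 1027/2 ≈ 513.50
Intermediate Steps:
y = -71/6 (y = -184/4 - 205/(-6) = -184*¼ - 205*(-⅙) = -46 + 205/6 = -71/6 ≈ -11.833)
265 + y*D = 265 - 71/6*(-21) = 265 + 497/2 = 1027/2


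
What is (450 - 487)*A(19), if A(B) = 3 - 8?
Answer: 185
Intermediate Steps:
A(B) = -5
(450 - 487)*A(19) = (450 - 487)*(-5) = -37*(-5) = 185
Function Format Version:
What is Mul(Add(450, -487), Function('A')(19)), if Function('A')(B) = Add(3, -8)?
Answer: 185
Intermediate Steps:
Function('A')(B) = -5
Mul(Add(450, -487), Function('A')(19)) = Mul(Add(450, -487), -5) = Mul(-37, -5) = 185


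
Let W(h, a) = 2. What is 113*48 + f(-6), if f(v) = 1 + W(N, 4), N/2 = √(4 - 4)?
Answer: 5427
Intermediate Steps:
N = 0 (N = 2*√(4 - 4) = 2*√0 = 2*0 = 0)
f(v) = 3 (f(v) = 1 + 2 = 3)
113*48 + f(-6) = 113*48 + 3 = 5424 + 3 = 5427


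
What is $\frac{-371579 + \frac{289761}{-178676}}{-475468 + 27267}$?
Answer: $\frac{66392539165}{80082761876} \approx 0.82905$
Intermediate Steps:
$\frac{-371579 + \frac{289761}{-178676}}{-475468 + 27267} = \frac{-371579 + 289761 \left(- \frac{1}{178676}\right)}{-448201} = \left(-371579 - \frac{289761}{178676}\right) \left(- \frac{1}{448201}\right) = \left(- \frac{66392539165}{178676}\right) \left(- \frac{1}{448201}\right) = \frac{66392539165}{80082761876}$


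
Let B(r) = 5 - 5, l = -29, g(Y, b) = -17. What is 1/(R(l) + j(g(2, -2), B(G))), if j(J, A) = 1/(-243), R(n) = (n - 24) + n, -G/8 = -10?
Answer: -243/19927 ≈ -0.012195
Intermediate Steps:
G = 80 (G = -8*(-10) = 80)
R(n) = -24 + 2*n (R(n) = (-24 + n) + n = -24 + 2*n)
B(r) = 0
j(J, A) = -1/243
1/(R(l) + j(g(2, -2), B(G))) = 1/((-24 + 2*(-29)) - 1/243) = 1/((-24 - 58) - 1/243) = 1/(-82 - 1/243) = 1/(-19927/243) = -243/19927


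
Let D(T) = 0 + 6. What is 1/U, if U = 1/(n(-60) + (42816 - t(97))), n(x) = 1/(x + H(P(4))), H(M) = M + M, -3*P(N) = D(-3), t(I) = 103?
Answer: 2733631/64 ≈ 42713.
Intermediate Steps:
D(T) = 6
P(N) = -2 (P(N) = -1/3*6 = -2)
H(M) = 2*M
n(x) = 1/(-4 + x) (n(x) = 1/(x + 2*(-2)) = 1/(x - 4) = 1/(-4 + x))
U = 64/2733631 (U = 1/(1/(-4 - 60) + (42816 - 1*103)) = 1/(1/(-64) + (42816 - 103)) = 1/(-1/64 + 42713) = 1/(2733631/64) = 64/2733631 ≈ 2.3412e-5)
1/U = 1/(64/2733631) = 2733631/64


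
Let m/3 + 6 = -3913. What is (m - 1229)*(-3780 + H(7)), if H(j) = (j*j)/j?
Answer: 48996178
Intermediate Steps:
m = -11757 (m = -18 + 3*(-3913) = -18 - 11739 = -11757)
H(j) = j (H(j) = j²/j = j)
(m - 1229)*(-3780 + H(7)) = (-11757 - 1229)*(-3780 + 7) = -12986*(-3773) = 48996178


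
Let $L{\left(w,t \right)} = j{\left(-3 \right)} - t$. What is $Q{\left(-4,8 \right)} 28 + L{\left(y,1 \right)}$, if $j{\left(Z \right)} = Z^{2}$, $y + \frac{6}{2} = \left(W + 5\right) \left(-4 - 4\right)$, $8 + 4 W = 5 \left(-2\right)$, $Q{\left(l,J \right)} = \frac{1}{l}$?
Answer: $1$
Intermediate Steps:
$W = - \frac{9}{2}$ ($W = -2 + \frac{5 \left(-2\right)}{4} = -2 + \frac{1}{4} \left(-10\right) = -2 - \frac{5}{2} = - \frac{9}{2} \approx -4.5$)
$y = -7$ ($y = -3 + \left(- \frac{9}{2} + 5\right) \left(-4 - 4\right) = -3 + \frac{1}{2} \left(-8\right) = -3 - 4 = -7$)
$L{\left(w,t \right)} = 9 - t$ ($L{\left(w,t \right)} = \left(-3\right)^{2} - t = 9 - t$)
$Q{\left(-4,8 \right)} 28 + L{\left(y,1 \right)} = \frac{1}{-4} \cdot 28 + \left(9 - 1\right) = \left(- \frac{1}{4}\right) 28 + \left(9 - 1\right) = -7 + 8 = 1$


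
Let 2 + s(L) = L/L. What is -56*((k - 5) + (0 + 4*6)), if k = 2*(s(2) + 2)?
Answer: -1176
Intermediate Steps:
s(L) = -1 (s(L) = -2 + L/L = -2 + 1 = -1)
k = 2 (k = 2*(-1 + 2) = 2*1 = 2)
-56*((k - 5) + (0 + 4*6)) = -56*((2 - 5) + (0 + 4*6)) = -56*(-3 + (0 + 24)) = -56*(-3 + 24) = -56*21 = -1176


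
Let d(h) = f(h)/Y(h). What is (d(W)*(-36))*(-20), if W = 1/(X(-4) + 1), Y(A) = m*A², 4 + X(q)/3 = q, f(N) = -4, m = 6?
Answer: -253920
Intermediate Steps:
X(q) = -12 + 3*q
Y(A) = 6*A²
W = -1/23 (W = 1/((-12 + 3*(-4)) + 1) = 1/((-12 - 12) + 1) = 1/(-24 + 1) = 1/(-23) = -1/23 ≈ -0.043478)
d(h) = -2/(3*h²) (d(h) = -4*1/(6*h²) = -2/(3*h²))
(d(W)*(-36))*(-20) = (-2/(3*(-1/23)²)*(-36))*(-20) = (-⅔*529*(-36))*(-20) = -1058/3*(-36)*(-20) = 12696*(-20) = -253920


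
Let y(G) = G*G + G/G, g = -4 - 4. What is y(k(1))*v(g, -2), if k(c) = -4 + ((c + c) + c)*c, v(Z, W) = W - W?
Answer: 0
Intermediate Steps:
g = -8
v(Z, W) = 0
k(c) = -4 + 3*c² (k(c) = -4 + (2*c + c)*c = -4 + (3*c)*c = -4 + 3*c²)
y(G) = 1 + G² (y(G) = G² + 1 = 1 + G²)
y(k(1))*v(g, -2) = (1 + (-4 + 3*1²)²)*0 = (1 + (-4 + 3*1)²)*0 = (1 + (-4 + 3)²)*0 = (1 + (-1)²)*0 = (1 + 1)*0 = 2*0 = 0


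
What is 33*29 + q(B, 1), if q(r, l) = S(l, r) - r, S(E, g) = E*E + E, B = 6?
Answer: 953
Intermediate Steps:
S(E, g) = E + E² (S(E, g) = E² + E = E + E²)
q(r, l) = -r + l*(1 + l) (q(r, l) = l*(1 + l) - r = -r + l*(1 + l))
33*29 + q(B, 1) = 33*29 + (-1*6 + 1*(1 + 1)) = 957 + (-6 + 1*2) = 957 + (-6 + 2) = 957 - 4 = 953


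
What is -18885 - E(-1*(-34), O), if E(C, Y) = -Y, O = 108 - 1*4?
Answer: -18781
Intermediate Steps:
O = 104 (O = 108 - 4 = 104)
-18885 - E(-1*(-34), O) = -18885 - (-1)*104 = -18885 - 1*(-104) = -18885 + 104 = -18781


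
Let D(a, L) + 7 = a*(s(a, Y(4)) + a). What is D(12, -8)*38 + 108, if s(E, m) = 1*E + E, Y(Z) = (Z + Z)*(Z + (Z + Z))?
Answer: 16258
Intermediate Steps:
Y(Z) = 6*Z² (Y(Z) = (2*Z)*(Z + 2*Z) = (2*Z)*(3*Z) = 6*Z²)
s(E, m) = 2*E (s(E, m) = E + E = 2*E)
D(a, L) = -7 + 3*a² (D(a, L) = -7 + a*(2*a + a) = -7 + a*(3*a) = -7 + 3*a²)
D(12, -8)*38 + 108 = (-7 + 3*12²)*38 + 108 = (-7 + 3*144)*38 + 108 = (-7 + 432)*38 + 108 = 425*38 + 108 = 16150 + 108 = 16258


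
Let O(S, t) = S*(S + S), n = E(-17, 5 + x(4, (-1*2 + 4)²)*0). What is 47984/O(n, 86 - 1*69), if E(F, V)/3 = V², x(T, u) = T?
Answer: 23992/5625 ≈ 4.2652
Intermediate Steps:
E(F, V) = 3*V²
n = 75 (n = 3*(5 + 4*0)² = 3*(5 + 0)² = 3*5² = 3*25 = 75)
O(S, t) = 2*S² (O(S, t) = S*(2*S) = 2*S²)
47984/O(n, 86 - 1*69) = 47984/((2*75²)) = 47984/((2*5625)) = 47984/11250 = 47984*(1/11250) = 23992/5625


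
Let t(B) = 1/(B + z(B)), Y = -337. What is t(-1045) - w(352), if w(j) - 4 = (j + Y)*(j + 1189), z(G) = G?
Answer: -48318711/2090 ≈ -23119.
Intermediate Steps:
w(j) = 4 + (-337 + j)*(1189 + j) (w(j) = 4 + (j - 337)*(j + 1189) = 4 + (-337 + j)*(1189 + j))
t(B) = 1/(2*B) (t(B) = 1/(B + B) = 1/(2*B))
t(-1045) - w(352) = (½)/(-1045) - (-400689 + 352² + 852*352) = (½)*(-1/1045) - (-400689 + 123904 + 299904) = -1/2090 - 1*23119 = -1/2090 - 23119 = -48318711/2090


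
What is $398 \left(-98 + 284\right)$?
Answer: $74028$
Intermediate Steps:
$398 \left(-98 + 284\right) = 398 \cdot 186 = 74028$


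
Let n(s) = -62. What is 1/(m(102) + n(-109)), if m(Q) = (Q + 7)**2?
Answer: 1/11819 ≈ 8.4609e-5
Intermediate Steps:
m(Q) = (7 + Q)**2
1/(m(102) + n(-109)) = 1/((7 + 102)**2 - 62) = 1/(109**2 - 62) = 1/(11881 - 62) = 1/11819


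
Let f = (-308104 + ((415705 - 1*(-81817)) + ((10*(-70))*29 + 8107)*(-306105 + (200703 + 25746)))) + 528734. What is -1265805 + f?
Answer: 970697955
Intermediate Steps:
f = 971963760 (f = (-308104 + ((415705 + 81817) + (-700*29 + 8107)*(-306105 + 226449))) + 528734 = (-308104 + (497522 + (-20300 + 8107)*(-79656))) + 528734 = (-308104 + (497522 - 12193*(-79656))) + 528734 = (-308104 + (497522 + 971245608)) + 528734 = (-308104 + 971743130) + 528734 = 971435026 + 528734 = 971963760)
-1265805 + f = -1265805 + 971963760 = 970697955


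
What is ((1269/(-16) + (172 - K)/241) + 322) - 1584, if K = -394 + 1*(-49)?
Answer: -5162261/3856 ≈ -1338.8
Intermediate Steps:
K = -443 (K = -394 - 49 = -443)
((1269/(-16) + (172 - K)/241) + 322) - 1584 = ((1269/(-16) + (172 - 1*(-443))/241) + 322) - 1584 = ((1269*(-1/16) + (172 + 443)*(1/241)) + 322) - 1584 = ((-1269/16 + 615*(1/241)) + 322) - 1584 = ((-1269/16 + 615/241) + 322) - 1584 = (-295989/3856 + 322) - 1584 = 945643/3856 - 1584 = -5162261/3856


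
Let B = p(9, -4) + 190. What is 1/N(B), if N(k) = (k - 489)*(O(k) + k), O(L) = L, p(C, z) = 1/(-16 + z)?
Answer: -200/22721819 ≈ -8.8021e-6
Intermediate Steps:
B = 3799/20 (B = 1/(-16 - 4) + 190 = 1/(-20) + 190 = -1/20 + 190 = 3799/20 ≈ 189.95)
N(k) = 2*k*(-489 + k) (N(k) = (k - 489)*(k + k) = (-489 + k)*(2*k) = 2*k*(-489 + k))
1/N(B) = 1/(2*(3799/20)*(-489 + 3799/20)) = 1/(2*(3799/20)*(-5981/20)) = 1/(-22721819/200) = -200/22721819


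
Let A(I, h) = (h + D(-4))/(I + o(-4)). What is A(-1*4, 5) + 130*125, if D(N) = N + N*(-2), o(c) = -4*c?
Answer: 65003/4 ≈ 16251.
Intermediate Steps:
D(N) = -N (D(N) = N - 2*N = -N)
A(I, h) = (4 + h)/(16 + I) (A(I, h) = (h - 1*(-4))/(I - 4*(-4)) = (h + 4)/(I + 16) = (4 + h)/(16 + I))
A(-1*4, 5) + 130*125 = (4 + 5)/(16 - 1*4) + 130*125 = 9/(16 - 4) + 16250 = 9/12 + 16250 = (1/12)*9 + 16250 = ¾ + 16250 = 65003/4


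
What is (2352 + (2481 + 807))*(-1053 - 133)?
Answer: -6689040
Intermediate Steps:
(2352 + (2481 + 807))*(-1053 - 133) = (2352 + 3288)*(-1186) = 5640*(-1186) = -6689040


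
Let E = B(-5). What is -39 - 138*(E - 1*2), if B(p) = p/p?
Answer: 99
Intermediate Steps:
B(p) = 1
E = 1
-39 - 138*(E - 1*2) = -39 - 138*(1 - 1*2) = -39 - 138*(1 - 2) = -39 - 138*(-1) = -39 + 138 = 99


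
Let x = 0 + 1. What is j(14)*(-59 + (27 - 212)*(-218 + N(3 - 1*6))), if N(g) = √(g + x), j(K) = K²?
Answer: 7893116 - 36260*I*√2 ≈ 7.8931e+6 - 51279.0*I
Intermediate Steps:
x = 1
N(g) = √(1 + g) (N(g) = √(g + 1) = √(1 + g))
j(14)*(-59 + (27 - 212)*(-218 + N(3 - 1*6))) = 14²*(-59 + (27 - 212)*(-218 + √(1 + (3 - 1*6)))) = 196*(-59 - 185*(-218 + √(1 + (3 - 6)))) = 196*(-59 - 185*(-218 + √(1 - 3))) = 196*(-59 - 185*(-218 + √(-2))) = 196*(-59 - 185*(-218 + I*√2)) = 196*(-59 + (40330 - 185*I*√2)) = 196*(40271 - 185*I*√2) = 7893116 - 36260*I*√2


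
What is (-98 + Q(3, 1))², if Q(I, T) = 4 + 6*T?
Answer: 7744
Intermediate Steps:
(-98 + Q(3, 1))² = (-98 + (4 + 6*1))² = (-98 + (4 + 6))² = (-98 + 10)² = (-88)² = 7744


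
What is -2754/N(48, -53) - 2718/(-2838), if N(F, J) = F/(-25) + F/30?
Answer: 16284837/1892 ≈ 8607.2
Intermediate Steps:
N(F, J) = -F/150 (N(F, J) = F*(-1/25) + F*(1/30) = -F/25 + F/30 = -F/150)
-2754/N(48, -53) - 2718/(-2838) = -2754/((-1/150*48)) - 2718/(-2838) = -2754/(-8/25) - 2718*(-1/2838) = -2754*(-25/8) + 453/473 = 34425/4 + 453/473 = 16284837/1892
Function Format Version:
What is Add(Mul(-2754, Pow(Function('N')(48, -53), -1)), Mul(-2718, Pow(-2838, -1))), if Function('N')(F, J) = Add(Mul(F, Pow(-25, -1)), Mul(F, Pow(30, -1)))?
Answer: Rational(16284837, 1892) ≈ 8607.2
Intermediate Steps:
Function('N')(F, J) = Mul(Rational(-1, 150), F) (Function('N')(F, J) = Add(Mul(F, Rational(-1, 25)), Mul(F, Rational(1, 30))) = Add(Mul(Rational(-1, 25), F), Mul(Rational(1, 30), F)) = Mul(Rational(-1, 150), F))
Add(Mul(-2754, Pow(Function('N')(48, -53), -1)), Mul(-2718, Pow(-2838, -1))) = Add(Mul(-2754, Pow(Mul(Rational(-1, 150), 48), -1)), Mul(-2718, Pow(-2838, -1))) = Add(Mul(-2754, Pow(Rational(-8, 25), -1)), Mul(-2718, Rational(-1, 2838))) = Add(Mul(-2754, Rational(-25, 8)), Rational(453, 473)) = Add(Rational(34425, 4), Rational(453, 473)) = Rational(16284837, 1892)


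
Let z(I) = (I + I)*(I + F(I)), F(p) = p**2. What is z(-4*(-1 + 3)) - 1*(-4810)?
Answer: 3914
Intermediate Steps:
z(I) = 2*I*(I + I**2) (z(I) = (I + I)*(I + I**2) = (2*I)*(I + I**2) = 2*I*(I + I**2))
z(-4*(-1 + 3)) - 1*(-4810) = 2*(-4*(-1 + 3))**2*(1 - 4*(-1 + 3)) - 1*(-4810) = 2*(-4*2)**2*(1 - 4*2) + 4810 = 2*(-8)**2*(1 - 8) + 4810 = 2*64*(-7) + 4810 = -896 + 4810 = 3914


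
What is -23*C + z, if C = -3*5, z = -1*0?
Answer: 345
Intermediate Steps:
z = 0
C = -15
-23*C + z = -23*(-15) + 0 = 345 + 0 = 345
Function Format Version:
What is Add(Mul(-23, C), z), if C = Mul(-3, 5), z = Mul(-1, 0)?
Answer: 345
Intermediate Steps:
z = 0
C = -15
Add(Mul(-23, C), z) = Add(Mul(-23, -15), 0) = Add(345, 0) = 345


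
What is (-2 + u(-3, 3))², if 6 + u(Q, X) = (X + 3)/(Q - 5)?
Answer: 1225/16 ≈ 76.563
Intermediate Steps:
u(Q, X) = -6 + (3 + X)/(-5 + Q) (u(Q, X) = -6 + (X + 3)/(Q - 5) = -6 + (3 + X)/(-5 + Q))
(-2 + u(-3, 3))² = (-2 + (33 + 3 - 6*(-3))/(-5 - 3))² = (-2 + (33 + 3 + 18)/(-8))² = (-2 - ⅛*54)² = (-2 - 27/4)² = (-35/4)² = 1225/16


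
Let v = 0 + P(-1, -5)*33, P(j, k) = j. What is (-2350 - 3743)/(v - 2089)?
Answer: 6093/2122 ≈ 2.8713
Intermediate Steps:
v = -33 (v = 0 - 1*33 = 0 - 33 = -33)
(-2350 - 3743)/(v - 2089) = (-2350 - 3743)/(-33 - 2089) = -6093/(-2122) = -6093*(-1/2122) = 6093/2122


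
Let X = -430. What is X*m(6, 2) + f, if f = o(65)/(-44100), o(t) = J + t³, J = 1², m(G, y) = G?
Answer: -6336257/2450 ≈ -2586.2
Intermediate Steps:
J = 1
o(t) = 1 + t³
f = -15257/2450 (f = (1 + 65³)/(-44100) = (1 + 274625)*(-1/44100) = 274626*(-1/44100) = -15257/2450 ≈ -6.2273)
X*m(6, 2) + f = -430*6 - 15257/2450 = -2580 - 15257/2450 = -6336257/2450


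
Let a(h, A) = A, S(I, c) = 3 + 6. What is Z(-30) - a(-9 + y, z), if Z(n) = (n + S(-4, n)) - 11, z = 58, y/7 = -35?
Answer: -90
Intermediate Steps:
y = -245 (y = 7*(-35) = -245)
S(I, c) = 9
Z(n) = -2 + n (Z(n) = (n + 9) - 11 = (9 + n) - 11 = -2 + n)
Z(-30) - a(-9 + y, z) = (-2 - 30) - 1*58 = -32 - 58 = -90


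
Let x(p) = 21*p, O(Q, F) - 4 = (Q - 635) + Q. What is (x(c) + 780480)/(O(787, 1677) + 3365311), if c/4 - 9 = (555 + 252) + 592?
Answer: 449376/1683127 ≈ 0.26699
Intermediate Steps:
O(Q, F) = -631 + 2*Q (O(Q, F) = 4 + ((Q - 635) + Q) = 4 + ((-635 + Q) + Q) = 4 + (-635 + 2*Q) = -631 + 2*Q)
c = 5632 (c = 36 + 4*((555 + 252) + 592) = 36 + 4*(807 + 592) = 36 + 4*1399 = 36 + 5596 = 5632)
(x(c) + 780480)/(O(787, 1677) + 3365311) = (21*5632 + 780480)/((-631 + 2*787) + 3365311) = (118272 + 780480)/((-631 + 1574) + 3365311) = 898752/(943 + 3365311) = 898752/3366254 = 898752*(1/3366254) = 449376/1683127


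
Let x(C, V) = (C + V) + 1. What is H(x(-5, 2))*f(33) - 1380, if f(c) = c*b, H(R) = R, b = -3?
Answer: -1182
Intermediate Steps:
x(C, V) = 1 + C + V
f(c) = -3*c (f(c) = c*(-3) = -3*c)
H(x(-5, 2))*f(33) - 1380 = (1 - 5 + 2)*(-3*33) - 1380 = -2*(-99) - 1380 = 198 - 1380 = -1182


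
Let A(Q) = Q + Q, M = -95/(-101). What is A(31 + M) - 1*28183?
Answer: -2840031/101 ≈ -28119.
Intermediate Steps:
M = 95/101 (M = -95*(-1/101) = 95/101 ≈ 0.94059)
A(Q) = 2*Q
A(31 + M) - 1*28183 = 2*(31 + 95/101) - 1*28183 = 2*(3226/101) - 28183 = 6452/101 - 28183 = -2840031/101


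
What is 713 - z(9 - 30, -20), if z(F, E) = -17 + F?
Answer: 751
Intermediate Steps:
713 - z(9 - 30, -20) = 713 - (-17 + (9 - 30)) = 713 - (-17 - 21) = 713 - 1*(-38) = 713 + 38 = 751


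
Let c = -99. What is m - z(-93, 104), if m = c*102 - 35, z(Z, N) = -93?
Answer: -10040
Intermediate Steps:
m = -10133 (m = -99*102 - 35 = -10098 - 35 = -10133)
m - z(-93, 104) = -10133 - 1*(-93) = -10133 + 93 = -10040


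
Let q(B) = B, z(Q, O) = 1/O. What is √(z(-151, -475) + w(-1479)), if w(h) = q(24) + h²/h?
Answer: I*√13131394/95 ≈ 38.144*I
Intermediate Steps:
w(h) = 24 + h (w(h) = 24 + h²/h = 24 + h)
√(z(-151, -475) + w(-1479)) = √(1/(-475) + (24 - 1479)) = √(-1/475 - 1455) = √(-691126/475) = I*√13131394/95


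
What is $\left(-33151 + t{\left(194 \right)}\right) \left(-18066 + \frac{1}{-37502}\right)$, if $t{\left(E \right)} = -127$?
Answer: $\frac{11273107741987}{18751} \approx 6.012 \cdot 10^{8}$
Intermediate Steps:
$\left(-33151 + t{\left(194 \right)}\right) \left(-18066 + \frac{1}{-37502}\right) = \left(-33151 - 127\right) \left(-18066 + \frac{1}{-37502}\right) = - 33278 \left(-18066 - \frac{1}{37502}\right) = \left(-33278\right) \left(- \frac{677511133}{37502}\right) = \frac{11273107741987}{18751}$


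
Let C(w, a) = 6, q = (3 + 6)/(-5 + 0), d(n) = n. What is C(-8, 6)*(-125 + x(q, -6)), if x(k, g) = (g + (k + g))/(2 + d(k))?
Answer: -1164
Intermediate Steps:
q = -9/5 (q = 9/(-5) = 9*(-⅕) = -9/5 ≈ -1.8000)
x(k, g) = (k + 2*g)/(2 + k) (x(k, g) = (g + (k + g))/(2 + k) = (g + (g + k))/(2 + k) = (k + 2*g)/(2 + k))
C(-8, 6)*(-125 + x(q, -6)) = 6*(-125 + (-9/5 + 2*(-6))/(2 - 9/5)) = 6*(-125 + (-9/5 - 12)/(⅕)) = 6*(-125 + 5*(-69/5)) = 6*(-125 - 69) = 6*(-194) = -1164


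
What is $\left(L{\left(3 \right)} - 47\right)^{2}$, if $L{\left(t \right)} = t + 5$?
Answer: $1521$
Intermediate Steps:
$L{\left(t \right)} = 5 + t$
$\left(L{\left(3 \right)} - 47\right)^{2} = \left(\left(5 + 3\right) - 47\right)^{2} = \left(8 - 47\right)^{2} = \left(-39\right)^{2} = 1521$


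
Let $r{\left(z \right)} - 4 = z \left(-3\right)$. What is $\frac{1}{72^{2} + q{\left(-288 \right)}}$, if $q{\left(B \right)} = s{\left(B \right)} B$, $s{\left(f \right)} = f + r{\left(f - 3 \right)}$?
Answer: $- \frac{1}{164448} \approx -6.0809 \cdot 10^{-6}$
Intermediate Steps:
$r{\left(z \right)} = 4 - 3 z$ ($r{\left(z \right)} = 4 + z \left(-3\right) = 4 - 3 z$)
$s{\left(f \right)} = 13 - 2 f$ ($s{\left(f \right)} = f - \left(-4 + 3 \left(f - 3\right)\right) = f - \left(-4 + 3 \left(-3 + f\right)\right) = f + \left(4 - \left(-9 + 3 f\right)\right) = f - \left(-13 + 3 f\right) = 13 - 2 f$)
$q{\left(B \right)} = B \left(13 - 2 B\right)$ ($q{\left(B \right)} = \left(13 - 2 B\right) B = B \left(13 - 2 B\right)$)
$\frac{1}{72^{2} + q{\left(-288 \right)}} = \frac{1}{72^{2} - 288 \left(13 - -576\right)} = \frac{1}{5184 - 288 \left(13 + 576\right)} = \frac{1}{5184 - 169632} = \frac{1}{-164448} = - \frac{1}{164448}$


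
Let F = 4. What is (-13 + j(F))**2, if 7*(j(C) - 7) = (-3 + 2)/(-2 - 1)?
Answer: 15625/441 ≈ 35.431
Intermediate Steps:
j(C) = 148/21 (j(C) = 7 + ((-3 + 2)/(-2 - 1))/7 = 7 + (-1/(-3))/7 = 7 + (-1*(-1/3))/7 = 7 + (1/7)*(1/3) = 7 + 1/21 = 148/21)
(-13 + j(F))**2 = (-13 + 148/21)**2 = (-125/21)**2 = 15625/441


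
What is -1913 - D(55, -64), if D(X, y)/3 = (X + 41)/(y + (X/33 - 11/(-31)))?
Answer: -2749937/1441 ≈ -1908.4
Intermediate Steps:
D(X, y) = 3*(41 + X)/(11/31 + y + X/33) (D(X, y) = 3*((X + 41)/(y + (X/33 - 11/(-31)))) = 3*((41 + X)/(y + (X*(1/33) - 11*(-1/31)))) = 3*((41 + X)/(y + (X/33 + 11/31))) = 3*((41 + X)/(y + (11/31 + X/33))) = 3*((41 + X)/(11/31 + y + X/33)) = 3*(41 + X)/(11/31 + y + X/33))
-1913 - D(55, -64) = -1913 - 3069*(41 + 55)/(363 + 31*55 + 1023*(-64)) = -1913 - 3069*96/(363 + 1705 - 65472) = -1913 - 3069*96/(-63404) = -1913 - 3069*(-1)*96/63404 = -1913 - 1*(-6696/1441) = -1913 + 6696/1441 = -2749937/1441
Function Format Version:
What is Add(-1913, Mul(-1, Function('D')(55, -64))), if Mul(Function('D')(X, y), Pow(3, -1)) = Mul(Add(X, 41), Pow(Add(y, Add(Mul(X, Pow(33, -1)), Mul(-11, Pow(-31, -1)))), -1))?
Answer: Rational(-2749937, 1441) ≈ -1908.4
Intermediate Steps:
Function('D')(X, y) = Mul(3, Pow(Add(Rational(11, 31), y, Mul(Rational(1, 33), X)), -1), Add(41, X)) (Function('D')(X, y) = Mul(3, Mul(Add(X, 41), Pow(Add(y, Add(Mul(X, Pow(33, -1)), Mul(-11, Pow(-31, -1)))), -1))) = Mul(3, Mul(Add(41, X), Pow(Add(y, Add(Mul(X, Rational(1, 33)), Mul(-11, Rational(-1, 31)))), -1))) = Mul(3, Mul(Add(41, X), Pow(Add(y, Add(Mul(Rational(1, 33), X), Rational(11, 31))), -1))) = Mul(3, Mul(Add(41, X), Pow(Add(y, Add(Rational(11, 31), Mul(Rational(1, 33), X))), -1))) = Mul(3, Mul(Add(41, X), Pow(Add(Rational(11, 31), y, Mul(Rational(1, 33), X)), -1))) = Mul(3, Mul(Pow(Add(Rational(11, 31), y, Mul(Rational(1, 33), X)), -1), Add(41, X))) = Mul(3, Pow(Add(Rational(11, 31), y, Mul(Rational(1, 33), X)), -1), Add(41, X)))
Add(-1913, Mul(-1, Function('D')(55, -64))) = Add(-1913, Mul(-1, Mul(3069, Pow(Add(363, Mul(31, 55), Mul(1023, -64)), -1), Add(41, 55)))) = Add(-1913, Mul(-1, Mul(3069, Pow(Add(363, 1705, -65472), -1), 96))) = Add(-1913, Mul(-1, Mul(3069, Pow(-63404, -1), 96))) = Add(-1913, Mul(-1, Mul(3069, Rational(-1, 63404), 96))) = Add(-1913, Mul(-1, Rational(-6696, 1441))) = Add(-1913, Rational(6696, 1441)) = Rational(-2749937, 1441)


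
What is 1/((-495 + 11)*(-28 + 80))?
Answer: -1/25168 ≈ -3.9733e-5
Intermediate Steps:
1/((-495 + 11)*(-28 + 80)) = 1/(-484*52) = 1/(-25168) = -1/25168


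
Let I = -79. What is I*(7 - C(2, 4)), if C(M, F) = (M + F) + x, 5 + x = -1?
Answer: -553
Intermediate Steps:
x = -6 (x = -5 - 1 = -6)
C(M, F) = -6 + F + M (C(M, F) = (M + F) - 6 = (F + M) - 6 = -6 + F + M)
I*(7 - C(2, 4)) = -79*(7 - (-6 + 4 + 2)) = -79*(7 - 1*0) = -79*(7 + 0) = -79*7 = -553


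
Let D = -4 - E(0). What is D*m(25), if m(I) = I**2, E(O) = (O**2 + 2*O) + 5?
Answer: -5625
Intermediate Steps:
E(O) = 5 + O**2 + 2*O
D = -9 (D = -4 - (5 + 0**2 + 2*0) = -4 - (5 + 0 + 0) = -4 - 1*5 = -4 - 5 = -9)
D*m(25) = -9*25**2 = -9*625 = -5625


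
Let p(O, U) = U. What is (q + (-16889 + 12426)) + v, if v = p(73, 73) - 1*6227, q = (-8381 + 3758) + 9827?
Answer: -5413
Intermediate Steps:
q = 5204 (q = -4623 + 9827 = 5204)
v = -6154 (v = 73 - 1*6227 = 73 - 6227 = -6154)
(q + (-16889 + 12426)) + v = (5204 + (-16889 + 12426)) - 6154 = (5204 - 4463) - 6154 = 741 - 6154 = -5413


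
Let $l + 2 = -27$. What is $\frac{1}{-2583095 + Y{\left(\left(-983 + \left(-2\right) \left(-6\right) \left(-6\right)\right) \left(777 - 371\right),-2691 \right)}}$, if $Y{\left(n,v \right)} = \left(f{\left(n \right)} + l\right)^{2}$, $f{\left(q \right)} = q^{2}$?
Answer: $\frac{1}{33659989231960538471546} \approx 2.9709 \cdot 10^{-23}$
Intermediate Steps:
$l = -29$ ($l = -2 - 27 = -29$)
$Y{\left(n,v \right)} = \left(-29 + n^{2}\right)^{2}$ ($Y{\left(n,v \right)} = \left(n^{2} - 29\right)^{2} = \left(-29 + n^{2}\right)^{2}$)
$\frac{1}{-2583095 + Y{\left(\left(-983 + \left(-2\right) \left(-6\right) \left(-6\right)\right) \left(777 - 371\right),-2691 \right)}} = \frac{1}{-2583095 + \left(-29 + \left(\left(-983 + \left(-2\right) \left(-6\right) \left(-6\right)\right) \left(777 - 371\right)\right)^{2}\right)^{2}} = \frac{1}{-2583095 + \left(-29 + \left(\left(-983 + 12 \left(-6\right)\right) 406\right)^{2}\right)^{2}} = \frac{1}{-2583095 + \left(-29 + \left(\left(-983 - 72\right) 406\right)^{2}\right)^{2}} = \frac{1}{-2583095 + \left(-29 + \left(\left(-1055\right) 406\right)^{2}\right)^{2}} = \frac{1}{-2583095 + \left(-29 + \left(-428330\right)^{2}\right)^{2}} = \frac{1}{-2583095 + \left(-29 + 183466588900\right)^{2}} = \frac{1}{-2583095 + 183466588871^{2}} = \frac{1}{-2583095 + 33659989231960541054641} = \frac{1}{33659989231960538471546}$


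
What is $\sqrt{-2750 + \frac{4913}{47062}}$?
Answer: $\frac{i \sqrt{6090556355394}}{47062} \approx 52.439 i$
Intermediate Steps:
$\sqrt{-2750 + \frac{4913}{47062}} = \sqrt{- \frac{129415587}{47062}} = \frac{i \sqrt{6090556355394}}{47062}$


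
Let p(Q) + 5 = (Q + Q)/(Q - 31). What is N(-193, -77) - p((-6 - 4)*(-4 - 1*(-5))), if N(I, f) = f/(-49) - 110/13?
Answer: -8872/3731 ≈ -2.3779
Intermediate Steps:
N(I, f) = -110/13 - f/49 (N(I, f) = f*(-1/49) - 110*1/13 = -f/49 - 110/13 = -110/13 - f/49)
p(Q) = -5 + 2*Q/(-31 + Q) (p(Q) = -5 + (Q + Q)/(Q - 31) = -5 + (2*Q)/(-31 + Q) = -5 + 2*Q/(-31 + Q))
N(-193, -77) - p((-6 - 4)*(-4 - 1*(-5))) = (-110/13 - 1/49*(-77)) - (155 - 3*(-6 - 4)*(-4 - 1*(-5)))/(-31 + (-6 - 4)*(-4 - 1*(-5))) = (-110/13 + 11/7) - (155 - (-30)*(-4 + 5))/(-31 - 10*(-4 + 5)) = -627/91 - (155 - (-30))/(-31 - 10*1) = -627/91 - (155 - 3*(-10))/(-31 - 10) = -627/91 - (155 + 30)/(-41) = -627/91 - (-1)*185/41 = -627/91 - 1*(-185/41) = -627/91 + 185/41 = -8872/3731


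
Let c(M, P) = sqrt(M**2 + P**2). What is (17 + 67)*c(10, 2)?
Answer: 168*sqrt(26) ≈ 856.63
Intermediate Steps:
(17 + 67)*c(10, 2) = (17 + 67)*sqrt(10**2 + 2**2) = 84*sqrt(100 + 4) = 84*sqrt(104) = 84*(2*sqrt(26)) = 168*sqrt(26)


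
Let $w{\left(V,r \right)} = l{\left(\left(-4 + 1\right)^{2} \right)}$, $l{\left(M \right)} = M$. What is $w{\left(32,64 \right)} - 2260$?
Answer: $-2251$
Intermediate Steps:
$w{\left(V,r \right)} = 9$ ($w{\left(V,r \right)} = \left(-4 + 1\right)^{2} = \left(-3\right)^{2} = 9$)
$w{\left(32,64 \right)} - 2260 = 9 - 2260 = -2251$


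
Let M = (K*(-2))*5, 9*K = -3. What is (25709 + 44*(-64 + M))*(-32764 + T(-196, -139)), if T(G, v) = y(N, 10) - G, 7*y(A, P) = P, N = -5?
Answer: -15756781954/21 ≈ -7.5032e+8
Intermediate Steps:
K = -1/3 (K = (1/9)*(-3) = -1/3 ≈ -0.33333)
y(A, P) = P/7
M = 10/3 (M = -1/3*(-2)*5 = (2/3)*5 = 10/3 ≈ 3.3333)
T(G, v) = 10/7 - G (T(G, v) = (1/7)*10 - G = 10/7 - G)
(25709 + 44*(-64 + M))*(-32764 + T(-196, -139)) = (25709 + 44*(-64 + 10/3))*(-32764 + (10/7 - 1*(-196))) = (25709 + 44*(-182/3))*(-32764 + (10/7 + 196)) = (25709 - 8008/3)*(-32764 + 1382/7) = (69119/3)*(-227966/7) = -15756781954/21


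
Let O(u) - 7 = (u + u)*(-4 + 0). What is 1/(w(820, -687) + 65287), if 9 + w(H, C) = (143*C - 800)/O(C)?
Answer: 5503/359125793 ≈ 1.5323e-5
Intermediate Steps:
O(u) = 7 - 8*u (O(u) = 7 + (u + u)*(-4 + 0) = 7 + (2*u)*(-4) = 7 - 8*u)
w(H, C) = -9 + (-800 + 143*C)/(7 - 8*C) (w(H, C) = -9 + (143*C - 800)/(7 - 8*C) = -9 + (-800 + 143*C)/(7 - 8*C))
1/(w(820, -687) + 65287) = 1/((863 - 215*(-687))/(-7 + 8*(-687)) + 65287) = 1/((863 + 147705)/(-7 - 5496) + 65287) = 1/(148568/(-5503) + 65287) = 1/(-1/5503*148568 + 65287) = 1/(-148568/5503 + 65287) = 1/(359125793/5503) = 5503/359125793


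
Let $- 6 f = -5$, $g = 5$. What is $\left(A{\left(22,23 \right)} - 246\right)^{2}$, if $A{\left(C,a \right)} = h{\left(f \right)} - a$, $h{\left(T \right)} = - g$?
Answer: $75076$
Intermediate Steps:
$f = \frac{5}{6}$ ($f = \left(- \frac{1}{6}\right) \left(-5\right) = \frac{5}{6} \approx 0.83333$)
$h{\left(T \right)} = -5$ ($h{\left(T \right)} = \left(-1\right) 5 = -5$)
$A{\left(C,a \right)} = -5 - a$
$\left(A{\left(22,23 \right)} - 246\right)^{2} = \left(\left(-5 - 23\right) - 246\right)^{2} = \left(-28 - 246\right)^{2} = \left(-274\right)^{2} = 75076$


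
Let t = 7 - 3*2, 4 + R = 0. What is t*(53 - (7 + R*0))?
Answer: 46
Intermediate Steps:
R = -4 (R = -4 + 0 = -4)
t = 1 (t = 7 - 6 = 1)
t*(53 - (7 + R*0)) = 1*(53 - (7 - 4*0)) = 1*(53 - (7 + 0)) = 1*(53 - 1*7) = 1*(53 - 7) = 1*46 = 46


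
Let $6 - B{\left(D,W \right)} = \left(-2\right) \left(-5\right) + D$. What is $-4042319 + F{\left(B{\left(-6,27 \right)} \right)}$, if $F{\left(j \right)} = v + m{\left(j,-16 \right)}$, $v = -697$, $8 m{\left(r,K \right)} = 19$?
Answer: $- \frac{32344109}{8} \approx -4.043 \cdot 10^{6}$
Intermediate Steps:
$m{\left(r,K \right)} = \frac{19}{8}$ ($m{\left(r,K \right)} = \frac{1}{8} \cdot 19 = \frac{19}{8}$)
$B{\left(D,W \right)} = -4 - D$ ($B{\left(D,W \right)} = 6 - \left(\left(-2\right) \left(-5\right) + D\right) = 6 - \left(10 + D\right) = -4 - D$)
$F{\left(j \right)} = - \frac{5557}{8}$ ($F{\left(j \right)} = -697 + \frac{19}{8} = - \frac{5557}{8}$)
$-4042319 + F{\left(B{\left(-6,27 \right)} \right)} = -4042319 - \frac{5557}{8} = - \frac{32344109}{8}$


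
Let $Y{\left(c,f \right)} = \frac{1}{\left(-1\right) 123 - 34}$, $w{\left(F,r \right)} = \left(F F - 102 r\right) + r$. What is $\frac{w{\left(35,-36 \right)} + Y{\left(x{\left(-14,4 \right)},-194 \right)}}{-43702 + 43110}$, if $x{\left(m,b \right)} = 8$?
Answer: $- \frac{95397}{11618} \approx -8.2111$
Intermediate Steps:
$w{\left(F,r \right)} = F^{2} - 101 r$ ($w{\left(F,r \right)} = \left(F^{2} - 102 r\right) + r = F^{2} - 101 r$)
$Y{\left(c,f \right)} = - \frac{1}{157}$ ($Y{\left(c,f \right)} = \frac{1}{-123 - 34} = \frac{1}{-157} = - \frac{1}{157}$)
$\frac{w{\left(35,-36 \right)} + Y{\left(x{\left(-14,4 \right)},-194 \right)}}{-43702 + 43110} = \frac{\left(35^{2} - -3636\right) - \frac{1}{157}}{-43702 + 43110} = \frac{\left(1225 + 3636\right) - \frac{1}{157}}{-592} = \left(4861 - \frac{1}{157}\right) \left(- \frac{1}{592}\right) = \frac{763176}{157} \left(- \frac{1}{592}\right) = - \frac{95397}{11618}$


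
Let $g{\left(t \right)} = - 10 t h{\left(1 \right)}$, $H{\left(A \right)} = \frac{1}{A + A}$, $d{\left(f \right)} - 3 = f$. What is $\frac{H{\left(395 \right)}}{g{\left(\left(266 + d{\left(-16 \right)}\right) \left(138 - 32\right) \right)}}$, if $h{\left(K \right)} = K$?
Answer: $- \frac{1}{211862200} \approx -4.7201 \cdot 10^{-9}$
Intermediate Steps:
$d{\left(f \right)} = 3 + f$
$H{\left(A \right)} = \frac{1}{2 A}$
$g{\left(t \right)} = - 10 t$ ($g{\left(t \right)} = - 10 t 1 = - 10 t$)
$\frac{H{\left(395 \right)}}{g{\left(\left(266 + d{\left(-16 \right)}\right) \left(138 - 32\right) \right)}} = \frac{\frac{1}{2} \cdot \frac{1}{395}}{\left(-10\right) \left(266 + \left(3 - 16\right)\right) \left(138 - 32\right)} = \frac{\frac{1}{2} \cdot \frac{1}{395}}{\left(-10\right) \left(266 - 13\right) 106} = \frac{1}{790 \left(- 10 \cdot 253 \cdot 106\right)} = \frac{1}{790 \left(\left(-10\right) 26818\right)} = \frac{1}{790 \left(-268180\right)} = \frac{1}{790} \left(- \frac{1}{268180}\right) = - \frac{1}{211862200}$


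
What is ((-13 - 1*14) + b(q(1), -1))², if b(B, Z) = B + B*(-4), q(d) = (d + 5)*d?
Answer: 2025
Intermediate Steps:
q(d) = d*(5 + d) (q(d) = (5 + d)*d = d*(5 + d))
b(B, Z) = -3*B (b(B, Z) = B - 4*B = -3*B)
((-13 - 1*14) + b(q(1), -1))² = ((-13 - 1*14) - 3*(5 + 1))² = ((-13 - 14) - 3*6)² = (-27 - 3*6)² = (-27 - 18)² = (-45)² = 2025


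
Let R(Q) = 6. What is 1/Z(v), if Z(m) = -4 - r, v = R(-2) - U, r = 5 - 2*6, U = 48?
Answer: 1/3 ≈ 0.33333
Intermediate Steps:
r = -7 (r = 5 - 12 = -7)
v = -42 (v = 6 - 1*48 = 6 - 48 = -42)
Z(m) = 3 (Z(m) = -4 - 1*(-7) = -4 + 7 = 3)
1/Z(v) = 1/3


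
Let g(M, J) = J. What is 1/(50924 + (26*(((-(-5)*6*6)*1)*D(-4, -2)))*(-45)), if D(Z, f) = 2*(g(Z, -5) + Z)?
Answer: 1/3841724 ≈ 2.6030e-7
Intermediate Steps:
D(Z, f) = -10 + 2*Z (D(Z, f) = 2*(-5 + Z) = -10 + 2*Z)
1/(50924 + (26*(((-(-5)*6*6)*1)*D(-4, -2)))*(-45)) = 1/(50924 + (26*(((-(-5)*6*6)*1)*(-10 + 2*(-4))))*(-45)) = 1/(50924 + (26*(((-5*(-6)*6)*1)*(-10 - 8)))*(-45)) = 1/(50924 + (26*(((30*6)*1)*(-18)))*(-45)) = 1/(50924 + (26*((180*1)*(-18)))*(-45)) = 1/(50924 + (26*(180*(-18)))*(-45)) = 1/(50924 + (26*(-3240))*(-45)) = 1/(50924 - 84240*(-45)) = 1/(50924 + 3790800) = 1/3841724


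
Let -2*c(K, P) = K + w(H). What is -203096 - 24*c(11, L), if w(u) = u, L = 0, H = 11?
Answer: -202832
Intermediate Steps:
c(K, P) = -11/2 - K/2 (c(K, P) = -(K + 11)/2 = -(11 + K)/2 = -11/2 - K/2)
-203096 - 24*c(11, L) = -203096 - 24*(-11/2 - ½*11) = -203096 - 24*(-11/2 - 11/2) = -203096 - 24*(-11) = -203096 + 264 = -202832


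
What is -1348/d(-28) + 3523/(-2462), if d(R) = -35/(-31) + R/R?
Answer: -51557287/81246 ≈ -634.58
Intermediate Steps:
d(R) = 66/31 (d(R) = -35*(-1/31) + 1 = 35/31 + 1 = 66/31)
-1348/d(-28) + 3523/(-2462) = -1348/66/31 + 3523/(-2462) = -1348*31/66 + 3523*(-1/2462) = -20894/33 - 3523/2462 = -51557287/81246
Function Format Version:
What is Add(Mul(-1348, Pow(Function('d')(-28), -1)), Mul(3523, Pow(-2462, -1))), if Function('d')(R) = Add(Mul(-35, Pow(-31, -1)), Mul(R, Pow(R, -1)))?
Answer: Rational(-51557287, 81246) ≈ -634.58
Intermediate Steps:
Function('d')(R) = Rational(66, 31) (Function('d')(R) = Add(Mul(-35, Rational(-1, 31)), 1) = Add(Rational(35, 31), 1) = Rational(66, 31))
Add(Mul(-1348, Pow(Function('d')(-28), -1)), Mul(3523, Pow(-2462, -1))) = Add(Mul(-1348, Pow(Rational(66, 31), -1)), Mul(3523, Pow(-2462, -1))) = Add(Mul(-1348, Rational(31, 66)), Mul(3523, Rational(-1, 2462))) = Add(Rational(-20894, 33), Rational(-3523, 2462)) = Rational(-51557287, 81246)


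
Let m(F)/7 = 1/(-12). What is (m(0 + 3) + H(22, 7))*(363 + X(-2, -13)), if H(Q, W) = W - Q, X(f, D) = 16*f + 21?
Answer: -16456/3 ≈ -5485.3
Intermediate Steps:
X(f, D) = 21 + 16*f
H(Q, W) = W - Q
m(F) = -7/12 (m(F) = 7/(-12) = 7*(-1/12) = -7/12)
(m(0 + 3) + H(22, 7))*(363 + X(-2, -13)) = (-7/12 + (7 - 1*22))*(363 + (21 + 16*(-2))) = (-7/12 + (7 - 22))*(363 + (21 - 32)) = (-7/12 - 15)*(363 - 11) = -187/12*352 = -16456/3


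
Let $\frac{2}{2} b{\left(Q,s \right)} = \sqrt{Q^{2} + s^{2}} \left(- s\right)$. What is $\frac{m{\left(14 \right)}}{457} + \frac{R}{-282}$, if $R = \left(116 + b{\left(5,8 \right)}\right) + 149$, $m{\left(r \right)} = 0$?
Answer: $- \frac{265}{282} + \frac{4 \sqrt{89}}{141} \approx -0.67209$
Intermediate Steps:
$b{\left(Q,s \right)} = - s \sqrt{Q^{2} + s^{2}}$ ($b{\left(Q,s \right)} = \sqrt{Q^{2} + s^{2}} \left(- s\right) = - s \sqrt{Q^{2} + s^{2}}$)
$R = 265 - 8 \sqrt{89}$ ($R = \left(116 - 8 \sqrt{5^{2} + 8^{2}}\right) + 149 = \left(116 - 8 \sqrt{25 + 64}\right) + 149 = \left(116 - 8 \sqrt{89}\right) + 149 = 265 - 8 \sqrt{89} \approx 189.53$)
$\frac{m{\left(14 \right)}}{457} + \frac{R}{-282} = \frac{0}{457} + \frac{265 - 8 \sqrt{89}}{-282} = 0 \cdot \frac{1}{457} + \left(265 - 8 \sqrt{89}\right) \left(- \frac{1}{282}\right) = 0 - \left(\frac{265}{282} - \frac{4 \sqrt{89}}{141}\right) = - \frac{265}{282} + \frac{4 \sqrt{89}}{141}$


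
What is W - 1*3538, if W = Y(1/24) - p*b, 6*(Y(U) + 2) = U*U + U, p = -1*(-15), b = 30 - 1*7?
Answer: -13426535/3456 ≈ -3885.0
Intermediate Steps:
b = 23 (b = 30 - 7 = 23)
p = 15
Y(U) = -2 + U/6 + U²/6 (Y(U) = -2 + (U*U + U)/6 = -2 + (U² + U)/6 = -2 + (U + U²)/6 = -2 + (U/6 + U²/6) = -2 + U/6 + U²/6)
W = -1199207/3456 (W = (-2 + (⅙)/24 + (1/24)²/6) - 15*23 = (-2 + (⅙)*(1/24) + (1/24)²/6) - 1*345 = (-2 + 1/144 + (⅙)*(1/576)) - 345 = (-2 + 1/144 + 1/3456) - 345 = -6887/3456 - 345 = -1199207/3456 ≈ -346.99)
W - 1*3538 = -1199207/3456 - 1*3538 = -1199207/3456 - 3538 = -13426535/3456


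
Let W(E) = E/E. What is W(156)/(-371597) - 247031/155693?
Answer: -91796134200/57855051721 ≈ -1.5867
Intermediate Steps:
W(E) = 1
W(156)/(-371597) - 247031/155693 = 1/(-371597) - 247031/155693 = 1*(-1/371597) - 247031*1/155693 = -1/371597 - 247031/155693 = -91796134200/57855051721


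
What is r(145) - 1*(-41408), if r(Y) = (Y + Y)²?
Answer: 125508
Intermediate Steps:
r(Y) = 4*Y² (r(Y) = (2*Y)² = 4*Y²)
r(145) - 1*(-41408) = 4*145² - 1*(-41408) = 4*21025 + 41408 = 84100 + 41408 = 125508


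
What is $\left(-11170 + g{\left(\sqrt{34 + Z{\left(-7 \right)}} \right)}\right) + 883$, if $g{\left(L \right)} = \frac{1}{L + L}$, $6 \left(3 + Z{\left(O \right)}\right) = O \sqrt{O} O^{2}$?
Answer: $-10287 + \frac{\sqrt{6}}{2 \sqrt{186 - 343 i \sqrt{7}}} \approx -10287.0 + 0.025437 i$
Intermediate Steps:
$Z{\left(O \right)} = -3 + \frac{O^{\frac{7}{2}}}{6}$ ($Z{\left(O \right)} = -3 + \frac{O \sqrt{O} O^{2}}{6} = -3 + \frac{O^{\frac{3}{2}} O^{2}}{6} = -3 + \frac{O^{\frac{7}{2}}}{6}$)
$g{\left(L \right)} = \frac{1}{2 L}$
$\left(-11170 + g{\left(\sqrt{34 + Z{\left(-7 \right)}} \right)}\right) + 883 = \left(-11170 + \frac{1}{2 \sqrt{34 - \left(3 - \frac{\left(-7\right)^{\frac{7}{2}}}{6}\right)}}\right) + 883 = \left(-11170 + \frac{1}{2 \sqrt{34 - \left(3 - \frac{\left(-343\right) i \sqrt{7}}{6}\right)}}\right) + 883 = \left(-11170 + \frac{1}{2 \sqrt{34 - \left(3 + \frac{343 i \sqrt{7}}{6}\right)}}\right) + 883 = \left(-11170 + \frac{1}{2 \sqrt{31 - \frac{343 i \sqrt{7}}{6}}}\right) + 883 = -10287 + \frac{1}{2 \sqrt{31 - \frac{343 i \sqrt{7}}{6}}}$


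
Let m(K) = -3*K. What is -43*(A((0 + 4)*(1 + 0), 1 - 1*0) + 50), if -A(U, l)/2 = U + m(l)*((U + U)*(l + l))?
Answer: -5934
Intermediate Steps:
A(U, l) = -2*U + 24*U*l² (A(U, l) = -2*(U + (-3*l)*((U + U)*(l + l))) = -2*(U + (-3*l)*((2*U)*(2*l))) = -2*(U + (-3*l)*(4*U*l)) = -2*(U - 12*U*l²) = -2*U + 24*U*l²)
-43*(A((0 + 4)*(1 + 0), 1 - 1*0) + 50) = -43*(2*((0 + 4)*(1 + 0))*(-1 + 12*(1 - 1*0)²) + 50) = -43*(2*(4*1)*(-1 + 12*(1 + 0)²) + 50) = -43*(2*4*(-1 + 12*1²) + 50) = -43*(2*4*(-1 + 12*1) + 50) = -43*(2*4*(-1 + 12) + 50) = -43*(2*4*11 + 50) = -43*(88 + 50) = -43*138 = -5934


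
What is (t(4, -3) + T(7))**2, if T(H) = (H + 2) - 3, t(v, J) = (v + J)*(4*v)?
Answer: 484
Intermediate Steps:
t(v, J) = 4*v*(J + v) (t(v, J) = (J + v)*(4*v) = 4*v*(J + v))
T(H) = -1 + H (T(H) = (2 + H) - 3 = -1 + H)
(t(4, -3) + T(7))**2 = (4*4*(-3 + 4) + (-1 + 7))**2 = (4*4*1 + 6)**2 = (16 + 6)**2 = 22**2 = 484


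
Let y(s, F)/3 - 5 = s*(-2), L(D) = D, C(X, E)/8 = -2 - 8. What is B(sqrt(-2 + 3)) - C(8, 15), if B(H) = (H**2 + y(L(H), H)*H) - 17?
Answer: 73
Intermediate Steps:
C(X, E) = -80 (C(X, E) = 8*(-2 - 8) = 8*(-10) = -80)
y(s, F) = 15 - 6*s (y(s, F) = 15 + 3*(s*(-2)) = 15 + 3*(-2*s) = 15 - 6*s)
B(H) = -17 + H**2 + H*(15 - 6*H) (B(H) = (H**2 + (15 - 6*H)*H) - 17 = (H**2 + H*(15 - 6*H)) - 17 = -17 + H**2 + H*(15 - 6*H))
B(sqrt(-2 + 3)) - C(8, 15) = (-17 - 5*(sqrt(-2 + 3))**2 + 15*sqrt(-2 + 3)) - 1*(-80) = (-17 - 5*(sqrt(1))**2 + 15*sqrt(1)) + 80 = (-17 - 5*1**2 + 15*1) + 80 = (-17 - 5*1 + 15) + 80 = (-17 - 5 + 15) + 80 = -7 + 80 = 73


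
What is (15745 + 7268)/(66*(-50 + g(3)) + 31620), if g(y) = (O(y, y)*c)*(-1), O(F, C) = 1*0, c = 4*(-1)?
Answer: 7671/9440 ≈ 0.81261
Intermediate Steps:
c = -4
O(F, C) = 0
g(y) = 0 (g(y) = (0*(-4))*(-1) = 0*(-1) = 0)
(15745 + 7268)/(66*(-50 + g(3)) + 31620) = (15745 + 7268)/(66*(-50 + 0) + 31620) = 23013/(66*(-50) + 31620) = 23013/(-3300 + 31620) = 23013/28320 = 23013*(1/28320) = 7671/9440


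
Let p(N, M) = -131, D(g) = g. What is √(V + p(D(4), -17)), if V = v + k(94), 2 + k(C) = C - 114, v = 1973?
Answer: 2*√455 ≈ 42.661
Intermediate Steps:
k(C) = -116 + C (k(C) = -2 + (C - 114) = -2 + (-114 + C) = -116 + C)
V = 1951 (V = 1973 + (-116 + 94) = 1973 - 22 = 1951)
√(V + p(D(4), -17)) = √(1951 - 131) = √1820 = 2*√455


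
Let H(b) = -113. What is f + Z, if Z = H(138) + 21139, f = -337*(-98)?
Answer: 54052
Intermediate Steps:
f = 33026
Z = 21026 (Z = -113 + 21139 = 21026)
f + Z = 33026 + 21026 = 54052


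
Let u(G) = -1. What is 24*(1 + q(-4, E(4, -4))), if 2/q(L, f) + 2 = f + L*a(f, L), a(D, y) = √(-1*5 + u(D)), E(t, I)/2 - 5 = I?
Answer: 24 + 2*I*√6 ≈ 24.0 + 4.899*I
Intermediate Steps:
E(t, I) = 10 + 2*I
a(D, y) = I*√6 (a(D, y) = √(-1*5 - 1) = √(-5 - 1) = √(-6) = I*√6)
q(L, f) = 2/(-2 + f + I*L*√6) (q(L, f) = 2/(-2 + (f + L*(I*√6))) = 2/(-2 + (f + I*L*√6)) = 2/(-2 + f + I*L*√6))
24*(1 + q(-4, E(4, -4))) = 24*(1 + 2/(-2 + (10 + 2*(-4)) + I*(-4)*√6)) = 24*(1 + 2/(-2 + (10 - 8) - 4*I*√6)) = 24*(1 + 2/(-2 + 2 - 4*I*√6)) = 24*(1 + 2/((-4*I*√6))) = 24*(1 + 2*(I*√6/24)) = 24*(1 + I*√6/12) = 24 + 2*I*√6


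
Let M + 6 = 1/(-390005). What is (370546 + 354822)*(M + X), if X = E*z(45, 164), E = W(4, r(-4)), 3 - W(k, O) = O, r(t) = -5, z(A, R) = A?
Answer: 14306512750856/55715 ≈ 2.5678e+8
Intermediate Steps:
W(k, O) = 3 - O
E = 8 (E = 3 - 1*(-5) = 3 + 5 = 8)
X = 360 (X = 8*45 = 360)
M = -2340031/390005 (M = -6 + 1/(-390005) = -6 - 1/390005 = -2340031/390005 ≈ -6.0000)
(370546 + 354822)*(M + X) = (370546 + 354822)*(-2340031/390005 + 360) = 725368*(138061769/390005) = 14306512750856/55715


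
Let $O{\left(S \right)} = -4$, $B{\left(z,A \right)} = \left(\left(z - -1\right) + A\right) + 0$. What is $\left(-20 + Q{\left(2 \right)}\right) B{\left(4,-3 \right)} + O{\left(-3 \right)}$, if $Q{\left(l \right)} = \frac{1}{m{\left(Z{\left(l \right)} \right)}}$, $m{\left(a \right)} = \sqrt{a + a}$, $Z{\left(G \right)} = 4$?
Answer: $-44 + \frac{\sqrt{2}}{2} \approx -43.293$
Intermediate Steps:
$m{\left(a \right)} = \sqrt{2} \sqrt{a}$ ($m{\left(a \right)} = \sqrt{2 a} = \sqrt{2} \sqrt{a}$)
$B{\left(z,A \right)} = 1 + A + z$ ($B{\left(z,A \right)} = \left(\left(z + 1\right) + A\right) + 0 = \left(\left(1 + z\right) + A\right) + 0 = \left(1 + A + z\right) + 0 = 1 + A + z$)
$Q{\left(l \right)} = \frac{\sqrt{2}}{4}$ ($Q{\left(l \right)} = \frac{1}{\sqrt{2} \sqrt{4}} = \frac{1}{\sqrt{2} \cdot 2} = \frac{1}{2 \sqrt{2}} = \frac{\sqrt{2}}{4}$)
$\left(-20 + Q{\left(2 \right)}\right) B{\left(4,-3 \right)} + O{\left(-3 \right)} = \left(-20 + \frac{\sqrt{2}}{4}\right) \left(1 - 3 + 4\right) - 4 = \left(-20 + \frac{\sqrt{2}}{4}\right) 2 - 4 = \left(-40 + \frac{\sqrt{2}}{2}\right) - 4 = -44 + \frac{\sqrt{2}}{2}$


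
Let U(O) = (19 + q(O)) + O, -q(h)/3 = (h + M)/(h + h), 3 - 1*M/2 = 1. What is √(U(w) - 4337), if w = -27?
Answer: I*√156466/6 ≈ 65.926*I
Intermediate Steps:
M = 4 (M = 6 - 2*1 = 6 - 2 = 4)
q(h) = -3*(4 + h)/(2*h) (q(h) = -3*(h + 4)/(h + h) = -3*(4 + h)/(2*h))
U(O) = 35/2 + O - 6/O (U(O) = (19 + (-3/2 - 6/O)) + O = (35/2 - 6/O) + O = 35/2 + O - 6/O)
√(U(w) - 4337) = √((35/2 - 27 - 6/(-27)) - 4337) = √((35/2 - 27 - 6*(-1/27)) - 4337) = √((35/2 - 27 + 2/9) - 4337) = √(-167/18 - 4337) = √(-78233/18) = I*√156466/6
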